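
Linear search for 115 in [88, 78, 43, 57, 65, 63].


i=0: 88!=115
i=1: 78!=115
i=2: 43!=115
i=3: 57!=115
i=4: 65!=115
i=5: 63!=115

Not found, 6 comps


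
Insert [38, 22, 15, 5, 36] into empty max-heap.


Insert 38: [38]
Insert 22: [38, 22]
Insert 15: [38, 22, 15]
Insert 5: [38, 22, 15, 5]
Insert 36: [38, 36, 15, 5, 22]

Final heap: [38, 36, 15, 5, 22]


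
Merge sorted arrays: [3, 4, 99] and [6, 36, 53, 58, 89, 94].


Take 3 from A
Take 4 from A
Take 6 from B
Take 36 from B
Take 53 from B
Take 58 from B
Take 89 from B
Take 94 from B

Merged: [3, 4, 6, 36, 53, 58, 89, 94, 99]


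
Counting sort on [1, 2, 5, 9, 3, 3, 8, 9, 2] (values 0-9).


Input: [1, 2, 5, 9, 3, 3, 8, 9, 2]
Counts: [0, 1, 2, 2, 0, 1, 0, 0, 1, 2]

Sorted: [1, 2, 2, 3, 3, 5, 8, 9, 9]


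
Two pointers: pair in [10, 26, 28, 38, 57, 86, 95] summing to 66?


lo=0(10)+hi=6(95)=105
lo=0(10)+hi=5(86)=96
lo=0(10)+hi=4(57)=67
lo=0(10)+hi=3(38)=48
lo=1(26)+hi=3(38)=64
lo=2(28)+hi=3(38)=66

Yes: 28+38=66


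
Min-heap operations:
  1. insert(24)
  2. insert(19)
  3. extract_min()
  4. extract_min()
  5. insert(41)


insert(24) -> [24]
insert(19) -> [19, 24]
extract_min()->19, [24]
extract_min()->24, []
insert(41) -> [41]

Final heap: [41]


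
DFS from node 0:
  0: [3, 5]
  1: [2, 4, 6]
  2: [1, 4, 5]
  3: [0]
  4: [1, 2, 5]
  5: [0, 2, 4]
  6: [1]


Visit 0, push [5, 3]
Visit 3, push []
Visit 5, push [4, 2]
Visit 2, push [4, 1]
Visit 1, push [6, 4]
Visit 4, push []
Visit 6, push []

DFS order: [0, 3, 5, 2, 1, 4, 6]


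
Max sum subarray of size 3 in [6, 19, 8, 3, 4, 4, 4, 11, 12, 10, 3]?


[0:3]: 33
[1:4]: 30
[2:5]: 15
[3:6]: 11
[4:7]: 12
[5:8]: 19
[6:9]: 27
[7:10]: 33
[8:11]: 25

Max: 33 at [0:3]


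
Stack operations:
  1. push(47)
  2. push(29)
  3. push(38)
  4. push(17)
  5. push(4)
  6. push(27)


push(47) -> [47]
push(29) -> [47, 29]
push(38) -> [47, 29, 38]
push(17) -> [47, 29, 38, 17]
push(4) -> [47, 29, 38, 17, 4]
push(27) -> [47, 29, 38, 17, 4, 27]

Final stack: [47, 29, 38, 17, 4, 27]


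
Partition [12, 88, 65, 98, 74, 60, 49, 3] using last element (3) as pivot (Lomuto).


Pivot: 3
Place pivot at 0: [3, 88, 65, 98, 74, 60, 49, 12]

Partitioned: [3, 88, 65, 98, 74, 60, 49, 12]


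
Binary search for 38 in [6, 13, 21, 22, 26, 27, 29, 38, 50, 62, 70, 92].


Step 1: lo=0, hi=11, mid=5, val=27
Step 2: lo=6, hi=11, mid=8, val=50
Step 3: lo=6, hi=7, mid=6, val=29
Step 4: lo=7, hi=7, mid=7, val=38

Found at index 7


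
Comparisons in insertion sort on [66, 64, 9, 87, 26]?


Algorithm: insertion sort
Input: [66, 64, 9, 87, 26]
Sorted: [9, 26, 64, 66, 87]

8


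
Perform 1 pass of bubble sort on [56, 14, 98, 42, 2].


Initial: [56, 14, 98, 42, 2]
Pass 1: [14, 56, 42, 2, 98] (3 swaps)

After 1 pass: [14, 56, 42, 2, 98]


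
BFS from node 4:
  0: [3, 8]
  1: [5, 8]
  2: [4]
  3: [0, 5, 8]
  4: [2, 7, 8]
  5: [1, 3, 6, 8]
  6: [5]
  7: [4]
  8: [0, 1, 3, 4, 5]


Visit 4, enqueue [2, 7, 8]
Visit 2, enqueue []
Visit 7, enqueue []
Visit 8, enqueue [0, 1, 3, 5]
Visit 0, enqueue []
Visit 1, enqueue []
Visit 3, enqueue []
Visit 5, enqueue [6]
Visit 6, enqueue []

BFS order: [4, 2, 7, 8, 0, 1, 3, 5, 6]


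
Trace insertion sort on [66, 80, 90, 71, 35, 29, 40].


Initial: [66, 80, 90, 71, 35, 29, 40]
Insert 80: [66, 80, 90, 71, 35, 29, 40]
Insert 90: [66, 80, 90, 71, 35, 29, 40]
Insert 71: [66, 71, 80, 90, 35, 29, 40]
Insert 35: [35, 66, 71, 80, 90, 29, 40]
Insert 29: [29, 35, 66, 71, 80, 90, 40]
Insert 40: [29, 35, 40, 66, 71, 80, 90]

Sorted: [29, 35, 40, 66, 71, 80, 90]


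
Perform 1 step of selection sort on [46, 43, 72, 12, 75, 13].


Initial: [46, 43, 72, 12, 75, 13]
Step 1: min=12 at 3
  Swap: [12, 43, 72, 46, 75, 13]

After 1 step: [12, 43, 72, 46, 75, 13]


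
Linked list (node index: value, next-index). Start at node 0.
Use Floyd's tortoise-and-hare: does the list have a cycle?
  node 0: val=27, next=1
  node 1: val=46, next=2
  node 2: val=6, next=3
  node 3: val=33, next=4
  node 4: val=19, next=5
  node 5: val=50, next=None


Floyd's tortoise (slow, +1) and hare (fast, +2):
  init: slow=0, fast=0
  step 1: slow=1, fast=2
  step 2: slow=2, fast=4
  step 3: fast 4->5->None, no cycle

Cycle: no


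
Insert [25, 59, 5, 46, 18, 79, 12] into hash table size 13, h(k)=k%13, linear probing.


Insert 25: h=12 -> slot 12
Insert 59: h=7 -> slot 7
Insert 5: h=5 -> slot 5
Insert 46: h=7, 1 probes -> slot 8
Insert 18: h=5, 1 probes -> slot 6
Insert 79: h=1 -> slot 1
Insert 12: h=12, 1 probes -> slot 0

Table: [12, 79, None, None, None, 5, 18, 59, 46, None, None, None, 25]


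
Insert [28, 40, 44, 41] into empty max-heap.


Insert 28: [28]
Insert 40: [40, 28]
Insert 44: [44, 28, 40]
Insert 41: [44, 41, 40, 28]

Final heap: [44, 41, 40, 28]


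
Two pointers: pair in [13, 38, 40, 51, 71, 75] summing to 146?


lo=0(13)+hi=5(75)=88
lo=1(38)+hi=5(75)=113
lo=2(40)+hi=5(75)=115
lo=3(51)+hi=5(75)=126
lo=4(71)+hi=5(75)=146

Yes: 71+75=146


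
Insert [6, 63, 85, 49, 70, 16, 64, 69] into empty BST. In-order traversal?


Insert 6: root
Insert 63: R from 6
Insert 85: R from 6 -> R from 63
Insert 49: R from 6 -> L from 63
Insert 70: R from 6 -> R from 63 -> L from 85
Insert 16: R from 6 -> L from 63 -> L from 49
Insert 64: R from 6 -> R from 63 -> L from 85 -> L from 70
Insert 69: R from 6 -> R from 63 -> L from 85 -> L from 70 -> R from 64

In-order: [6, 16, 49, 63, 64, 69, 70, 85]


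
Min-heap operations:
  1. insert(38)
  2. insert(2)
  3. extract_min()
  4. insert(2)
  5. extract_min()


insert(38) -> [38]
insert(2) -> [2, 38]
extract_min()->2, [38]
insert(2) -> [2, 38]
extract_min()->2, [38]

Final heap: [38]


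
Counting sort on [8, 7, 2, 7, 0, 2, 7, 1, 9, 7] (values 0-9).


Input: [8, 7, 2, 7, 0, 2, 7, 1, 9, 7]
Counts: [1, 1, 2, 0, 0, 0, 0, 4, 1, 1]

Sorted: [0, 1, 2, 2, 7, 7, 7, 7, 8, 9]


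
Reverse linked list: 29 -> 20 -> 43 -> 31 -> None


Step 1: curr=29, set curr.next=prev(None) | reversed so far: 29
Step 2: curr=20, set curr.next=prev(29) | reversed so far: 20 -> 29
Step 3: curr=43, set curr.next=prev(20) | reversed so far: 43 -> 20 -> 29
Step 4: curr=31, set curr.next=prev(43) | reversed so far: 31 -> 43 -> 20 -> 29

31 -> 43 -> 20 -> 29 -> None


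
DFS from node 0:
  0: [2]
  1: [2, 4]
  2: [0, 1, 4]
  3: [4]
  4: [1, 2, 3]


Visit 0, push [2]
Visit 2, push [4, 1]
Visit 1, push [4]
Visit 4, push [3]
Visit 3, push []

DFS order: [0, 2, 1, 4, 3]


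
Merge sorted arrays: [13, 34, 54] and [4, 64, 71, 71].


Take 4 from B
Take 13 from A
Take 34 from A
Take 54 from A

Merged: [4, 13, 34, 54, 64, 71, 71]


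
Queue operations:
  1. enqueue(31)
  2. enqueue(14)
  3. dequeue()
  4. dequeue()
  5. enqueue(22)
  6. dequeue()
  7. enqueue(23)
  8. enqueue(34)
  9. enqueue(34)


enqueue(31) -> [31]
enqueue(14) -> [31, 14]
dequeue()->31, [14]
dequeue()->14, []
enqueue(22) -> [22]
dequeue()->22, []
enqueue(23) -> [23]
enqueue(34) -> [23, 34]
enqueue(34) -> [23, 34, 34]

Final queue: [23, 34, 34]


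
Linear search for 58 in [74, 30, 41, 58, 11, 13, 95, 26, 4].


i=0: 74!=58
i=1: 30!=58
i=2: 41!=58
i=3: 58==58 found!

Found at 3, 4 comps


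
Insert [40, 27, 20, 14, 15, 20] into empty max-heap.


Insert 40: [40]
Insert 27: [40, 27]
Insert 20: [40, 27, 20]
Insert 14: [40, 27, 20, 14]
Insert 15: [40, 27, 20, 14, 15]
Insert 20: [40, 27, 20, 14, 15, 20]

Final heap: [40, 27, 20, 14, 15, 20]


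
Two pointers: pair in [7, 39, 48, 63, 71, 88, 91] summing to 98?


lo=0(7)+hi=6(91)=98

Yes: 7+91=98


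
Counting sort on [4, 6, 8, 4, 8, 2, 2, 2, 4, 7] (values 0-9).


Input: [4, 6, 8, 4, 8, 2, 2, 2, 4, 7]
Counts: [0, 0, 3, 0, 3, 0, 1, 1, 2, 0]

Sorted: [2, 2, 2, 4, 4, 4, 6, 7, 8, 8]


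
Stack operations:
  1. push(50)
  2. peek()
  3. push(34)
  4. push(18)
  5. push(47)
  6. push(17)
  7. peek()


push(50) -> [50]
peek()->50
push(34) -> [50, 34]
push(18) -> [50, 34, 18]
push(47) -> [50, 34, 18, 47]
push(17) -> [50, 34, 18, 47, 17]
peek()->17

Final stack: [50, 34, 18, 47, 17]


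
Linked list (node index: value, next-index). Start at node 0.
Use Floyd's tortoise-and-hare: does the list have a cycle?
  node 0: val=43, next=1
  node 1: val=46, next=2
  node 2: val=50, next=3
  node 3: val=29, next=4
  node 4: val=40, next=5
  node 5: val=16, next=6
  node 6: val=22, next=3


Floyd's tortoise (slow, +1) and hare (fast, +2):
  init: slow=0, fast=0
  step 1: slow=1, fast=2
  step 2: slow=2, fast=4
  step 3: slow=3, fast=6
  step 4: slow=4, fast=4
  slow == fast at node 4: cycle detected

Cycle: yes


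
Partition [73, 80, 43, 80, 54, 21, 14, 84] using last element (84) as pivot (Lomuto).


Pivot: 84
  73 <= 84: advance i (no swap)
  80 <= 84: advance i (no swap)
  43 <= 84: advance i (no swap)
  80 <= 84: advance i (no swap)
  54 <= 84: advance i (no swap)
  21 <= 84: advance i (no swap)
  14 <= 84: advance i (no swap)
Place pivot at 7: [73, 80, 43, 80, 54, 21, 14, 84]

Partitioned: [73, 80, 43, 80, 54, 21, 14, 84]


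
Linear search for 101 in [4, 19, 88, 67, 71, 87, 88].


i=0: 4!=101
i=1: 19!=101
i=2: 88!=101
i=3: 67!=101
i=4: 71!=101
i=5: 87!=101
i=6: 88!=101

Not found, 7 comps


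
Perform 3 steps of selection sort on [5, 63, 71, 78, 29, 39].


Initial: [5, 63, 71, 78, 29, 39]
Step 1: min=5 at 0
  Swap: [5, 63, 71, 78, 29, 39]
Step 2: min=29 at 4
  Swap: [5, 29, 71, 78, 63, 39]
Step 3: min=39 at 5
  Swap: [5, 29, 39, 78, 63, 71]

After 3 steps: [5, 29, 39, 78, 63, 71]


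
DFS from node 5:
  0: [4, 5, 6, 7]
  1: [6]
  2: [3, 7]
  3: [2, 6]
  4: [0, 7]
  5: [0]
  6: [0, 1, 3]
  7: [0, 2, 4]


Visit 5, push [0]
Visit 0, push [7, 6, 4]
Visit 4, push [7]
Visit 7, push [2]
Visit 2, push [3]
Visit 3, push [6]
Visit 6, push [1]
Visit 1, push []

DFS order: [5, 0, 4, 7, 2, 3, 6, 1]


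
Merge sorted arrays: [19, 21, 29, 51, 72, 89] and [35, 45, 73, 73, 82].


Take 19 from A
Take 21 from A
Take 29 from A
Take 35 from B
Take 45 from B
Take 51 from A
Take 72 from A
Take 73 from B
Take 73 from B
Take 82 from B

Merged: [19, 21, 29, 35, 45, 51, 72, 73, 73, 82, 89]


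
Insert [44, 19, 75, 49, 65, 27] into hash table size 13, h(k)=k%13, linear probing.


Insert 44: h=5 -> slot 5
Insert 19: h=6 -> slot 6
Insert 75: h=10 -> slot 10
Insert 49: h=10, 1 probes -> slot 11
Insert 65: h=0 -> slot 0
Insert 27: h=1 -> slot 1

Table: [65, 27, None, None, None, 44, 19, None, None, None, 75, 49, None]


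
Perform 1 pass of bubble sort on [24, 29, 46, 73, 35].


Initial: [24, 29, 46, 73, 35]
Pass 1: [24, 29, 46, 35, 73] (1 swaps)

After 1 pass: [24, 29, 46, 35, 73]


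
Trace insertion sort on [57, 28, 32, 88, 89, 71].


Initial: [57, 28, 32, 88, 89, 71]
Insert 28: [28, 57, 32, 88, 89, 71]
Insert 32: [28, 32, 57, 88, 89, 71]
Insert 88: [28, 32, 57, 88, 89, 71]
Insert 89: [28, 32, 57, 88, 89, 71]
Insert 71: [28, 32, 57, 71, 88, 89]

Sorted: [28, 32, 57, 71, 88, 89]


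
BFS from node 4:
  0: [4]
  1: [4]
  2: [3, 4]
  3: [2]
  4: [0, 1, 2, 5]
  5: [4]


Visit 4, enqueue [0, 1, 2, 5]
Visit 0, enqueue []
Visit 1, enqueue []
Visit 2, enqueue [3]
Visit 5, enqueue []
Visit 3, enqueue []

BFS order: [4, 0, 1, 2, 5, 3]


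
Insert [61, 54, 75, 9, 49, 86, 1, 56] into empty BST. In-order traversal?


Insert 61: root
Insert 54: L from 61
Insert 75: R from 61
Insert 9: L from 61 -> L from 54
Insert 49: L from 61 -> L from 54 -> R from 9
Insert 86: R from 61 -> R from 75
Insert 1: L from 61 -> L from 54 -> L from 9
Insert 56: L from 61 -> R from 54

In-order: [1, 9, 49, 54, 56, 61, 75, 86]


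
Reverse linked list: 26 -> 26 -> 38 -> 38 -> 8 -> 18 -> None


Step 1: curr=26, set curr.next=prev(None) | reversed so far: 26
Step 2: curr=26, set curr.next=prev(26) | reversed so far: 26 -> 26
Step 3: curr=38, set curr.next=prev(26) | reversed so far: 38 -> 26 -> 26
Step 4: curr=38, set curr.next=prev(38) | reversed so far: 38 -> 38 -> 26 -> 26
Step 5: curr=8, set curr.next=prev(38) | reversed so far: 8 -> 38 -> 38 -> 26 -> 26
Step 6: curr=18, set curr.next=prev(8) | reversed so far: 18 -> 8 -> 38 -> 38 -> 26 -> 26

18 -> 8 -> 38 -> 38 -> 26 -> 26 -> None


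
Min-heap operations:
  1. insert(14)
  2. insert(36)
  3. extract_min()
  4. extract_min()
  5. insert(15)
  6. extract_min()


insert(14) -> [14]
insert(36) -> [14, 36]
extract_min()->14, [36]
extract_min()->36, []
insert(15) -> [15]
extract_min()->15, []

Final heap: []


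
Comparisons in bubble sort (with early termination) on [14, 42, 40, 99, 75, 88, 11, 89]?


Algorithm: bubble sort (with early termination)
Input: [14, 42, 40, 99, 75, 88, 11, 89]
Sorted: [11, 14, 40, 42, 75, 88, 89, 99]

28


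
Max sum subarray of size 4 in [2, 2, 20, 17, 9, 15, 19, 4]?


[0:4]: 41
[1:5]: 48
[2:6]: 61
[3:7]: 60
[4:8]: 47

Max: 61 at [2:6]


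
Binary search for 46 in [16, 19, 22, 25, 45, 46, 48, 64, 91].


Step 1: lo=0, hi=8, mid=4, val=45
Step 2: lo=5, hi=8, mid=6, val=48
Step 3: lo=5, hi=5, mid=5, val=46

Found at index 5


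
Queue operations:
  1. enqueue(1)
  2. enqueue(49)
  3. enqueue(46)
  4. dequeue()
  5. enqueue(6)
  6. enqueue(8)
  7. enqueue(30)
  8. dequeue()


enqueue(1) -> [1]
enqueue(49) -> [1, 49]
enqueue(46) -> [1, 49, 46]
dequeue()->1, [49, 46]
enqueue(6) -> [49, 46, 6]
enqueue(8) -> [49, 46, 6, 8]
enqueue(30) -> [49, 46, 6, 8, 30]
dequeue()->49, [46, 6, 8, 30]

Final queue: [46, 6, 8, 30]


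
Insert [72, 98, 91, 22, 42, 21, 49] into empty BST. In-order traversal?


Insert 72: root
Insert 98: R from 72
Insert 91: R from 72 -> L from 98
Insert 22: L from 72
Insert 42: L from 72 -> R from 22
Insert 21: L from 72 -> L from 22
Insert 49: L from 72 -> R from 22 -> R from 42

In-order: [21, 22, 42, 49, 72, 91, 98]


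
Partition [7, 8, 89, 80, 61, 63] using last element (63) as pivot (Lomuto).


Pivot: 63
  7 <= 63: advance i (no swap)
  8 <= 63: advance i (no swap)
  61 <= 63: swap -> [7, 8, 61, 80, 89, 63]
Place pivot at 3: [7, 8, 61, 63, 89, 80]

Partitioned: [7, 8, 61, 63, 89, 80]


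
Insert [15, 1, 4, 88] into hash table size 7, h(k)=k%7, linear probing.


Insert 15: h=1 -> slot 1
Insert 1: h=1, 1 probes -> slot 2
Insert 4: h=4 -> slot 4
Insert 88: h=4, 1 probes -> slot 5

Table: [None, 15, 1, None, 4, 88, None]


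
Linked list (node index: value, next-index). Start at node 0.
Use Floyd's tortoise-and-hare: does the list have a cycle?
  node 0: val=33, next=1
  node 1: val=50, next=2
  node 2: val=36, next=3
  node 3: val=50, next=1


Floyd's tortoise (slow, +1) and hare (fast, +2):
  init: slow=0, fast=0
  step 1: slow=1, fast=2
  step 2: slow=2, fast=1
  step 3: slow=3, fast=3
  slow == fast at node 3: cycle detected

Cycle: yes


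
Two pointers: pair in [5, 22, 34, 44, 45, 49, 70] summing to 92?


lo=0(5)+hi=6(70)=75
lo=1(22)+hi=6(70)=92

Yes: 22+70=92


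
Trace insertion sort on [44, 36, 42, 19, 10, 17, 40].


Initial: [44, 36, 42, 19, 10, 17, 40]
Insert 36: [36, 44, 42, 19, 10, 17, 40]
Insert 42: [36, 42, 44, 19, 10, 17, 40]
Insert 19: [19, 36, 42, 44, 10, 17, 40]
Insert 10: [10, 19, 36, 42, 44, 17, 40]
Insert 17: [10, 17, 19, 36, 42, 44, 40]
Insert 40: [10, 17, 19, 36, 40, 42, 44]

Sorted: [10, 17, 19, 36, 40, 42, 44]


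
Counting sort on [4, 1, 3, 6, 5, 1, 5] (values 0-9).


Input: [4, 1, 3, 6, 5, 1, 5]
Counts: [0, 2, 0, 1, 1, 2, 1, 0, 0, 0]

Sorted: [1, 1, 3, 4, 5, 5, 6]


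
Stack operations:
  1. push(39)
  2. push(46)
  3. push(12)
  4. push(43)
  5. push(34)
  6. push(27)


push(39) -> [39]
push(46) -> [39, 46]
push(12) -> [39, 46, 12]
push(43) -> [39, 46, 12, 43]
push(34) -> [39, 46, 12, 43, 34]
push(27) -> [39, 46, 12, 43, 34, 27]

Final stack: [39, 46, 12, 43, 34, 27]


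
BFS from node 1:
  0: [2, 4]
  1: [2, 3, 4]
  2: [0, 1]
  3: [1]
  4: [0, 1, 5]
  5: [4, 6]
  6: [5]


Visit 1, enqueue [2, 3, 4]
Visit 2, enqueue [0]
Visit 3, enqueue []
Visit 4, enqueue [5]
Visit 0, enqueue []
Visit 5, enqueue [6]
Visit 6, enqueue []

BFS order: [1, 2, 3, 4, 0, 5, 6]


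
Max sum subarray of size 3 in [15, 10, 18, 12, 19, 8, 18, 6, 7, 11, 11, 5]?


[0:3]: 43
[1:4]: 40
[2:5]: 49
[3:6]: 39
[4:7]: 45
[5:8]: 32
[6:9]: 31
[7:10]: 24
[8:11]: 29
[9:12]: 27

Max: 49 at [2:5]


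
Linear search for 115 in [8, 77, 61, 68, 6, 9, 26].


i=0: 8!=115
i=1: 77!=115
i=2: 61!=115
i=3: 68!=115
i=4: 6!=115
i=5: 9!=115
i=6: 26!=115

Not found, 7 comps


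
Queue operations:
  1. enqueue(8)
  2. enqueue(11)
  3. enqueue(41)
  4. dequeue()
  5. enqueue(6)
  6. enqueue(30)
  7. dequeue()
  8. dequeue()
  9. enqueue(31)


enqueue(8) -> [8]
enqueue(11) -> [8, 11]
enqueue(41) -> [8, 11, 41]
dequeue()->8, [11, 41]
enqueue(6) -> [11, 41, 6]
enqueue(30) -> [11, 41, 6, 30]
dequeue()->11, [41, 6, 30]
dequeue()->41, [6, 30]
enqueue(31) -> [6, 30, 31]

Final queue: [6, 30, 31]


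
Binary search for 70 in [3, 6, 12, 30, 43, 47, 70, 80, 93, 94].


Step 1: lo=0, hi=9, mid=4, val=43
Step 2: lo=5, hi=9, mid=7, val=80
Step 3: lo=5, hi=6, mid=5, val=47
Step 4: lo=6, hi=6, mid=6, val=70

Found at index 6


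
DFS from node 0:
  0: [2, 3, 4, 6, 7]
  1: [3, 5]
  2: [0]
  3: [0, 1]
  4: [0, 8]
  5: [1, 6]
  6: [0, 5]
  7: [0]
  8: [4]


Visit 0, push [7, 6, 4, 3, 2]
Visit 2, push []
Visit 3, push [1]
Visit 1, push [5]
Visit 5, push [6]
Visit 6, push []
Visit 4, push [8]
Visit 8, push []
Visit 7, push []

DFS order: [0, 2, 3, 1, 5, 6, 4, 8, 7]


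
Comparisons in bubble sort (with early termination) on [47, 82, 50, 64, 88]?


Algorithm: bubble sort (with early termination)
Input: [47, 82, 50, 64, 88]
Sorted: [47, 50, 64, 82, 88]

7


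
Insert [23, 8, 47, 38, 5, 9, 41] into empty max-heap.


Insert 23: [23]
Insert 8: [23, 8]
Insert 47: [47, 8, 23]
Insert 38: [47, 38, 23, 8]
Insert 5: [47, 38, 23, 8, 5]
Insert 9: [47, 38, 23, 8, 5, 9]
Insert 41: [47, 38, 41, 8, 5, 9, 23]

Final heap: [47, 38, 41, 8, 5, 9, 23]


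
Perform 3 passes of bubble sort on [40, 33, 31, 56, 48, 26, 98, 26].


Initial: [40, 33, 31, 56, 48, 26, 98, 26]
Pass 1: [33, 31, 40, 48, 26, 56, 26, 98] (5 swaps)
Pass 2: [31, 33, 40, 26, 48, 26, 56, 98] (3 swaps)
Pass 3: [31, 33, 26, 40, 26, 48, 56, 98] (2 swaps)

After 3 passes: [31, 33, 26, 40, 26, 48, 56, 98]


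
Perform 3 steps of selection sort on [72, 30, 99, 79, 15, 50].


Initial: [72, 30, 99, 79, 15, 50]
Step 1: min=15 at 4
  Swap: [15, 30, 99, 79, 72, 50]
Step 2: min=30 at 1
  Swap: [15, 30, 99, 79, 72, 50]
Step 3: min=50 at 5
  Swap: [15, 30, 50, 79, 72, 99]

After 3 steps: [15, 30, 50, 79, 72, 99]


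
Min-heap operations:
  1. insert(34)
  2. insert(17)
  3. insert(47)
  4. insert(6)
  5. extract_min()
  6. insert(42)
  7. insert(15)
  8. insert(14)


insert(34) -> [34]
insert(17) -> [17, 34]
insert(47) -> [17, 34, 47]
insert(6) -> [6, 17, 47, 34]
extract_min()->6, [17, 34, 47]
insert(42) -> [17, 34, 47, 42]
insert(15) -> [15, 17, 47, 42, 34]
insert(14) -> [14, 17, 15, 42, 34, 47]

Final heap: [14, 17, 15, 42, 34, 47]


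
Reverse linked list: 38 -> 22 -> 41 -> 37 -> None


Step 1: curr=38, set curr.next=prev(None) | reversed so far: 38
Step 2: curr=22, set curr.next=prev(38) | reversed so far: 22 -> 38
Step 3: curr=41, set curr.next=prev(22) | reversed so far: 41 -> 22 -> 38
Step 4: curr=37, set curr.next=prev(41) | reversed so far: 37 -> 41 -> 22 -> 38

37 -> 41 -> 22 -> 38 -> None


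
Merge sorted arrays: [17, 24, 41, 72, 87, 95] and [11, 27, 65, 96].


Take 11 from B
Take 17 from A
Take 24 from A
Take 27 from B
Take 41 from A
Take 65 from B
Take 72 from A
Take 87 from A
Take 95 from A

Merged: [11, 17, 24, 27, 41, 65, 72, 87, 95, 96]


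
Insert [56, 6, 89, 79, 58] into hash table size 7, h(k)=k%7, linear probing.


Insert 56: h=0 -> slot 0
Insert 6: h=6 -> slot 6
Insert 89: h=5 -> slot 5
Insert 79: h=2 -> slot 2
Insert 58: h=2, 1 probes -> slot 3

Table: [56, None, 79, 58, None, 89, 6]


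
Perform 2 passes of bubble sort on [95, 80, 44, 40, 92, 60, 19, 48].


Initial: [95, 80, 44, 40, 92, 60, 19, 48]
Pass 1: [80, 44, 40, 92, 60, 19, 48, 95] (7 swaps)
Pass 2: [44, 40, 80, 60, 19, 48, 92, 95] (5 swaps)

After 2 passes: [44, 40, 80, 60, 19, 48, 92, 95]


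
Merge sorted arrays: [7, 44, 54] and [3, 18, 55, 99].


Take 3 from B
Take 7 from A
Take 18 from B
Take 44 from A
Take 54 from A

Merged: [3, 7, 18, 44, 54, 55, 99]


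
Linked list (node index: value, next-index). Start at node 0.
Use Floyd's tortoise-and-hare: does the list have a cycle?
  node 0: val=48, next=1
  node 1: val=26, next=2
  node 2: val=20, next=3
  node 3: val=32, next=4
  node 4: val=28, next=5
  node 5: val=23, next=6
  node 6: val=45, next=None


Floyd's tortoise (slow, +1) and hare (fast, +2):
  init: slow=0, fast=0
  step 1: slow=1, fast=2
  step 2: slow=2, fast=4
  step 3: slow=3, fast=6
  step 4: fast -> None, no cycle

Cycle: no


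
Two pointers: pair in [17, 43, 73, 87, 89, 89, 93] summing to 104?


lo=0(17)+hi=6(93)=110
lo=0(17)+hi=5(89)=106
lo=0(17)+hi=4(89)=106
lo=0(17)+hi=3(87)=104

Yes: 17+87=104


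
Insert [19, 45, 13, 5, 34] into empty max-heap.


Insert 19: [19]
Insert 45: [45, 19]
Insert 13: [45, 19, 13]
Insert 5: [45, 19, 13, 5]
Insert 34: [45, 34, 13, 5, 19]

Final heap: [45, 34, 13, 5, 19]


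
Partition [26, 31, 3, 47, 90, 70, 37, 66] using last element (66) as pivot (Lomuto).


Pivot: 66
  26 <= 66: advance i (no swap)
  31 <= 66: advance i (no swap)
  3 <= 66: advance i (no swap)
  47 <= 66: advance i (no swap)
  37 <= 66: swap -> [26, 31, 3, 47, 37, 70, 90, 66]
Place pivot at 5: [26, 31, 3, 47, 37, 66, 90, 70]

Partitioned: [26, 31, 3, 47, 37, 66, 90, 70]


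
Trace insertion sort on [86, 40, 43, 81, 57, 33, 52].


Initial: [86, 40, 43, 81, 57, 33, 52]
Insert 40: [40, 86, 43, 81, 57, 33, 52]
Insert 43: [40, 43, 86, 81, 57, 33, 52]
Insert 81: [40, 43, 81, 86, 57, 33, 52]
Insert 57: [40, 43, 57, 81, 86, 33, 52]
Insert 33: [33, 40, 43, 57, 81, 86, 52]
Insert 52: [33, 40, 43, 52, 57, 81, 86]

Sorted: [33, 40, 43, 52, 57, 81, 86]


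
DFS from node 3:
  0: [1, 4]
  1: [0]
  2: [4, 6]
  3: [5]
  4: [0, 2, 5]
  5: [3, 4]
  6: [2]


Visit 3, push [5]
Visit 5, push [4]
Visit 4, push [2, 0]
Visit 0, push [1]
Visit 1, push []
Visit 2, push [6]
Visit 6, push []

DFS order: [3, 5, 4, 0, 1, 2, 6]


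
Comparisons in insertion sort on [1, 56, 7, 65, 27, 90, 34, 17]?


Algorithm: insertion sort
Input: [1, 56, 7, 65, 27, 90, 34, 17]
Sorted: [1, 7, 17, 27, 34, 56, 65, 90]

18


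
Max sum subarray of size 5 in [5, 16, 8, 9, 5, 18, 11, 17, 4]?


[0:5]: 43
[1:6]: 56
[2:7]: 51
[3:8]: 60
[4:9]: 55

Max: 60 at [3:8]


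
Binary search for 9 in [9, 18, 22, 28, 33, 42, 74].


Step 1: lo=0, hi=6, mid=3, val=28
Step 2: lo=0, hi=2, mid=1, val=18
Step 3: lo=0, hi=0, mid=0, val=9

Found at index 0


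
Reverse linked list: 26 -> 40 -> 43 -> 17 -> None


Step 1: curr=26, set curr.next=prev(None) | reversed so far: 26
Step 2: curr=40, set curr.next=prev(26) | reversed so far: 40 -> 26
Step 3: curr=43, set curr.next=prev(40) | reversed so far: 43 -> 40 -> 26
Step 4: curr=17, set curr.next=prev(43) | reversed so far: 17 -> 43 -> 40 -> 26

17 -> 43 -> 40 -> 26 -> None


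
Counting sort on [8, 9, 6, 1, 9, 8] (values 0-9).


Input: [8, 9, 6, 1, 9, 8]
Counts: [0, 1, 0, 0, 0, 0, 1, 0, 2, 2]

Sorted: [1, 6, 8, 8, 9, 9]


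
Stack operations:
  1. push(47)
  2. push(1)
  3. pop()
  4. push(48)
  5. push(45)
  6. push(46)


push(47) -> [47]
push(1) -> [47, 1]
pop()->1, [47]
push(48) -> [47, 48]
push(45) -> [47, 48, 45]
push(46) -> [47, 48, 45, 46]

Final stack: [47, 48, 45, 46]


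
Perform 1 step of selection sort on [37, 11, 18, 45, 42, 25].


Initial: [37, 11, 18, 45, 42, 25]
Step 1: min=11 at 1
  Swap: [11, 37, 18, 45, 42, 25]

After 1 step: [11, 37, 18, 45, 42, 25]


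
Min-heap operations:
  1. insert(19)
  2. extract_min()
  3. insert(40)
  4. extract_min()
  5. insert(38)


insert(19) -> [19]
extract_min()->19, []
insert(40) -> [40]
extract_min()->40, []
insert(38) -> [38]

Final heap: [38]


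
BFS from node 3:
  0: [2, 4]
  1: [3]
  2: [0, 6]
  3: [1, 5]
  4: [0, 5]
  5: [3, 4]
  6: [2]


Visit 3, enqueue [1, 5]
Visit 1, enqueue []
Visit 5, enqueue [4]
Visit 4, enqueue [0]
Visit 0, enqueue [2]
Visit 2, enqueue [6]
Visit 6, enqueue []

BFS order: [3, 1, 5, 4, 0, 2, 6]


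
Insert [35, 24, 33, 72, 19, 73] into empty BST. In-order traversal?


Insert 35: root
Insert 24: L from 35
Insert 33: L from 35 -> R from 24
Insert 72: R from 35
Insert 19: L from 35 -> L from 24
Insert 73: R from 35 -> R from 72

In-order: [19, 24, 33, 35, 72, 73]


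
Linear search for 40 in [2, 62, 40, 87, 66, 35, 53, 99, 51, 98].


i=0: 2!=40
i=1: 62!=40
i=2: 40==40 found!

Found at 2, 3 comps


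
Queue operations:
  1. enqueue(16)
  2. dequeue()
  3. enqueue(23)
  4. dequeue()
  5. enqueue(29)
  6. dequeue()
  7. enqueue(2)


enqueue(16) -> [16]
dequeue()->16, []
enqueue(23) -> [23]
dequeue()->23, []
enqueue(29) -> [29]
dequeue()->29, []
enqueue(2) -> [2]

Final queue: [2]


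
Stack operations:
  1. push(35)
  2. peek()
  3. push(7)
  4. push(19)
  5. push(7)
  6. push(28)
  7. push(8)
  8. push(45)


push(35) -> [35]
peek()->35
push(7) -> [35, 7]
push(19) -> [35, 7, 19]
push(7) -> [35, 7, 19, 7]
push(28) -> [35, 7, 19, 7, 28]
push(8) -> [35, 7, 19, 7, 28, 8]
push(45) -> [35, 7, 19, 7, 28, 8, 45]

Final stack: [35, 7, 19, 7, 28, 8, 45]


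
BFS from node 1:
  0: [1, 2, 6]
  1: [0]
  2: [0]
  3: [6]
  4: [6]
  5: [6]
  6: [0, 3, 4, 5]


Visit 1, enqueue [0]
Visit 0, enqueue [2, 6]
Visit 2, enqueue []
Visit 6, enqueue [3, 4, 5]
Visit 3, enqueue []
Visit 4, enqueue []
Visit 5, enqueue []

BFS order: [1, 0, 2, 6, 3, 4, 5]


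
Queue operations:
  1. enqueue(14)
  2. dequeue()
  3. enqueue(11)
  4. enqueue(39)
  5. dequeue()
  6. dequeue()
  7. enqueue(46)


enqueue(14) -> [14]
dequeue()->14, []
enqueue(11) -> [11]
enqueue(39) -> [11, 39]
dequeue()->11, [39]
dequeue()->39, []
enqueue(46) -> [46]

Final queue: [46]


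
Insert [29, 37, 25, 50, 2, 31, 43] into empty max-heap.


Insert 29: [29]
Insert 37: [37, 29]
Insert 25: [37, 29, 25]
Insert 50: [50, 37, 25, 29]
Insert 2: [50, 37, 25, 29, 2]
Insert 31: [50, 37, 31, 29, 2, 25]
Insert 43: [50, 37, 43, 29, 2, 25, 31]

Final heap: [50, 37, 43, 29, 2, 25, 31]


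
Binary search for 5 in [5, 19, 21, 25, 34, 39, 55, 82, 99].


Step 1: lo=0, hi=8, mid=4, val=34
Step 2: lo=0, hi=3, mid=1, val=19
Step 3: lo=0, hi=0, mid=0, val=5

Found at index 0


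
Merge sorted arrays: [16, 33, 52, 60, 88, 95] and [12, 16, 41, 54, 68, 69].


Take 12 from B
Take 16 from A
Take 16 from B
Take 33 from A
Take 41 from B
Take 52 from A
Take 54 from B
Take 60 from A
Take 68 from B
Take 69 from B

Merged: [12, 16, 16, 33, 41, 52, 54, 60, 68, 69, 88, 95]


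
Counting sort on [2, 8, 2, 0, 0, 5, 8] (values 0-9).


Input: [2, 8, 2, 0, 0, 5, 8]
Counts: [2, 0, 2, 0, 0, 1, 0, 0, 2, 0]

Sorted: [0, 0, 2, 2, 5, 8, 8]


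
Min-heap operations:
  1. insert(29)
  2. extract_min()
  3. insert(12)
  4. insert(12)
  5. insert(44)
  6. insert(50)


insert(29) -> [29]
extract_min()->29, []
insert(12) -> [12]
insert(12) -> [12, 12]
insert(44) -> [12, 12, 44]
insert(50) -> [12, 12, 44, 50]

Final heap: [12, 12, 44, 50]


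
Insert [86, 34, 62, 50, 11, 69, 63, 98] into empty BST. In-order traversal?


Insert 86: root
Insert 34: L from 86
Insert 62: L from 86 -> R from 34
Insert 50: L from 86 -> R from 34 -> L from 62
Insert 11: L from 86 -> L from 34
Insert 69: L from 86 -> R from 34 -> R from 62
Insert 63: L from 86 -> R from 34 -> R from 62 -> L from 69
Insert 98: R from 86

In-order: [11, 34, 50, 62, 63, 69, 86, 98]


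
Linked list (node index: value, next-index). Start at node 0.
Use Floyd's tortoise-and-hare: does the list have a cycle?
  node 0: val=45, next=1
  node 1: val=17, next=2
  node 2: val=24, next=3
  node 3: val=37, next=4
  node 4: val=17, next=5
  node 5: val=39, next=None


Floyd's tortoise (slow, +1) and hare (fast, +2):
  init: slow=0, fast=0
  step 1: slow=1, fast=2
  step 2: slow=2, fast=4
  step 3: fast 4->5->None, no cycle

Cycle: no


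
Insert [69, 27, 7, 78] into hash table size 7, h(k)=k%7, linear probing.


Insert 69: h=6 -> slot 6
Insert 27: h=6, 1 probes -> slot 0
Insert 7: h=0, 1 probes -> slot 1
Insert 78: h=1, 1 probes -> slot 2

Table: [27, 7, 78, None, None, None, 69]


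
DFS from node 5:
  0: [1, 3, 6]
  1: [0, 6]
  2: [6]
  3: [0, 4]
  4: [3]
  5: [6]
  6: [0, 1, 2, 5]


Visit 5, push [6]
Visit 6, push [2, 1, 0]
Visit 0, push [3, 1]
Visit 1, push []
Visit 3, push [4]
Visit 4, push []
Visit 2, push []

DFS order: [5, 6, 0, 1, 3, 4, 2]


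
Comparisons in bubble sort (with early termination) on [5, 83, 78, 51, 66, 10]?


Algorithm: bubble sort (with early termination)
Input: [5, 83, 78, 51, 66, 10]
Sorted: [5, 10, 51, 66, 78, 83]

15


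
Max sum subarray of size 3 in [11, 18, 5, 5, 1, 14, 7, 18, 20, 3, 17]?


[0:3]: 34
[1:4]: 28
[2:5]: 11
[3:6]: 20
[4:7]: 22
[5:8]: 39
[6:9]: 45
[7:10]: 41
[8:11]: 40

Max: 45 at [6:9]


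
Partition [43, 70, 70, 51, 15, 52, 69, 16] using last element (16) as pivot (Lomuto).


Pivot: 16
  15 <= 16: swap -> [15, 70, 70, 51, 43, 52, 69, 16]
Place pivot at 1: [15, 16, 70, 51, 43, 52, 69, 70]

Partitioned: [15, 16, 70, 51, 43, 52, 69, 70]


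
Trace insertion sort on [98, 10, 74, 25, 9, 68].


Initial: [98, 10, 74, 25, 9, 68]
Insert 10: [10, 98, 74, 25, 9, 68]
Insert 74: [10, 74, 98, 25, 9, 68]
Insert 25: [10, 25, 74, 98, 9, 68]
Insert 9: [9, 10, 25, 74, 98, 68]
Insert 68: [9, 10, 25, 68, 74, 98]

Sorted: [9, 10, 25, 68, 74, 98]


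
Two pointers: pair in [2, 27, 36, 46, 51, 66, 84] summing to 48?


lo=0(2)+hi=6(84)=86
lo=0(2)+hi=5(66)=68
lo=0(2)+hi=4(51)=53
lo=0(2)+hi=3(46)=48

Yes: 2+46=48


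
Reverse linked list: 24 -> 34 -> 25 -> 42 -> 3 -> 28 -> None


Step 1: curr=24, set curr.next=prev(None) | reversed so far: 24
Step 2: curr=34, set curr.next=prev(24) | reversed so far: 34 -> 24
Step 3: curr=25, set curr.next=prev(34) | reversed so far: 25 -> 34 -> 24
Step 4: curr=42, set curr.next=prev(25) | reversed so far: 42 -> 25 -> 34 -> 24
Step 5: curr=3, set curr.next=prev(42) | reversed so far: 3 -> 42 -> 25 -> 34 -> 24
Step 6: curr=28, set curr.next=prev(3) | reversed so far: 28 -> 3 -> 42 -> 25 -> 34 -> 24

28 -> 3 -> 42 -> 25 -> 34 -> 24 -> None


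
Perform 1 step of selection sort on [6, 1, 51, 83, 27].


Initial: [6, 1, 51, 83, 27]
Step 1: min=1 at 1
  Swap: [1, 6, 51, 83, 27]

After 1 step: [1, 6, 51, 83, 27]


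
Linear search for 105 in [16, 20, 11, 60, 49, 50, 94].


i=0: 16!=105
i=1: 20!=105
i=2: 11!=105
i=3: 60!=105
i=4: 49!=105
i=5: 50!=105
i=6: 94!=105

Not found, 7 comps


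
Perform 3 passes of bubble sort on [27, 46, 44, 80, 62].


Initial: [27, 46, 44, 80, 62]
Pass 1: [27, 44, 46, 62, 80] (2 swaps)
Pass 2: [27, 44, 46, 62, 80] (0 swaps)
Pass 3: [27, 44, 46, 62, 80] (0 swaps)

After 3 passes: [27, 44, 46, 62, 80]


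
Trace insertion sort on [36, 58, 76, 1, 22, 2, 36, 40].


Initial: [36, 58, 76, 1, 22, 2, 36, 40]
Insert 58: [36, 58, 76, 1, 22, 2, 36, 40]
Insert 76: [36, 58, 76, 1, 22, 2, 36, 40]
Insert 1: [1, 36, 58, 76, 22, 2, 36, 40]
Insert 22: [1, 22, 36, 58, 76, 2, 36, 40]
Insert 2: [1, 2, 22, 36, 58, 76, 36, 40]
Insert 36: [1, 2, 22, 36, 36, 58, 76, 40]
Insert 40: [1, 2, 22, 36, 36, 40, 58, 76]

Sorted: [1, 2, 22, 36, 36, 40, 58, 76]


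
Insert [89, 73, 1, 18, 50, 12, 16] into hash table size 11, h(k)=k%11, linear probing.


Insert 89: h=1 -> slot 1
Insert 73: h=7 -> slot 7
Insert 1: h=1, 1 probes -> slot 2
Insert 18: h=7, 1 probes -> slot 8
Insert 50: h=6 -> slot 6
Insert 12: h=1, 2 probes -> slot 3
Insert 16: h=5 -> slot 5

Table: [None, 89, 1, 12, None, 16, 50, 73, 18, None, None]


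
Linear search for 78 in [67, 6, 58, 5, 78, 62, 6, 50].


i=0: 67!=78
i=1: 6!=78
i=2: 58!=78
i=3: 5!=78
i=4: 78==78 found!

Found at 4, 5 comps


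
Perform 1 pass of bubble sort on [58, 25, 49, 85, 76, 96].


Initial: [58, 25, 49, 85, 76, 96]
Pass 1: [25, 49, 58, 76, 85, 96] (3 swaps)

After 1 pass: [25, 49, 58, 76, 85, 96]


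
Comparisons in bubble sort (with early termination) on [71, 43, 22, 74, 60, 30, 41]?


Algorithm: bubble sort (with early termination)
Input: [71, 43, 22, 74, 60, 30, 41]
Sorted: [22, 30, 41, 43, 60, 71, 74]

20


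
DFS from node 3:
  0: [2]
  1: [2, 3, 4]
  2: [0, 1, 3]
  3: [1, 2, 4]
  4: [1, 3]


Visit 3, push [4, 2, 1]
Visit 1, push [4, 2]
Visit 2, push [0]
Visit 0, push []
Visit 4, push []

DFS order: [3, 1, 2, 0, 4]


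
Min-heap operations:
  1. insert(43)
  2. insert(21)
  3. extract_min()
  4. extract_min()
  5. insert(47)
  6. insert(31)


insert(43) -> [43]
insert(21) -> [21, 43]
extract_min()->21, [43]
extract_min()->43, []
insert(47) -> [47]
insert(31) -> [31, 47]

Final heap: [31, 47]


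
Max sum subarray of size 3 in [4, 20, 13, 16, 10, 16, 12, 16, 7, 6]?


[0:3]: 37
[1:4]: 49
[2:5]: 39
[3:6]: 42
[4:7]: 38
[5:8]: 44
[6:9]: 35
[7:10]: 29

Max: 49 at [1:4]


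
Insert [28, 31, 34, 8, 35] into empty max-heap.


Insert 28: [28]
Insert 31: [31, 28]
Insert 34: [34, 28, 31]
Insert 8: [34, 28, 31, 8]
Insert 35: [35, 34, 31, 8, 28]

Final heap: [35, 34, 31, 8, 28]


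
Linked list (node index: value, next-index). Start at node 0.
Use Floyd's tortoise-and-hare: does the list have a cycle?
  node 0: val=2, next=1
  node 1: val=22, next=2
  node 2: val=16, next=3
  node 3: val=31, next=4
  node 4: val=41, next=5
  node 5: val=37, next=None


Floyd's tortoise (slow, +1) and hare (fast, +2):
  init: slow=0, fast=0
  step 1: slow=1, fast=2
  step 2: slow=2, fast=4
  step 3: fast 4->5->None, no cycle

Cycle: no


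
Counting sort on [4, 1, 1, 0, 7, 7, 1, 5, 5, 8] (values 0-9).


Input: [4, 1, 1, 0, 7, 7, 1, 5, 5, 8]
Counts: [1, 3, 0, 0, 1, 2, 0, 2, 1, 0]

Sorted: [0, 1, 1, 1, 4, 5, 5, 7, 7, 8]


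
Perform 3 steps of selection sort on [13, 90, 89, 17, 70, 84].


Initial: [13, 90, 89, 17, 70, 84]
Step 1: min=13 at 0
  Swap: [13, 90, 89, 17, 70, 84]
Step 2: min=17 at 3
  Swap: [13, 17, 89, 90, 70, 84]
Step 3: min=70 at 4
  Swap: [13, 17, 70, 90, 89, 84]

After 3 steps: [13, 17, 70, 90, 89, 84]


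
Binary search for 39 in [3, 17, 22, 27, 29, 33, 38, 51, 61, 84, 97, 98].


Step 1: lo=0, hi=11, mid=5, val=33
Step 2: lo=6, hi=11, mid=8, val=61
Step 3: lo=6, hi=7, mid=6, val=38
Step 4: lo=7, hi=7, mid=7, val=51

Not found


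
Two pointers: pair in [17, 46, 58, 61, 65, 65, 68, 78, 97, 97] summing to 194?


lo=0(17)+hi=9(97)=114
lo=1(46)+hi=9(97)=143
lo=2(58)+hi=9(97)=155
lo=3(61)+hi=9(97)=158
lo=4(65)+hi=9(97)=162
lo=5(65)+hi=9(97)=162
lo=6(68)+hi=9(97)=165
lo=7(78)+hi=9(97)=175
lo=8(97)+hi=9(97)=194

Yes: 97+97=194


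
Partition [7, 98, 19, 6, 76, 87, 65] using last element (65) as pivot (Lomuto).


Pivot: 65
  7 <= 65: advance i (no swap)
  19 <= 65: swap -> [7, 19, 98, 6, 76, 87, 65]
  6 <= 65: swap -> [7, 19, 6, 98, 76, 87, 65]
Place pivot at 3: [7, 19, 6, 65, 76, 87, 98]

Partitioned: [7, 19, 6, 65, 76, 87, 98]


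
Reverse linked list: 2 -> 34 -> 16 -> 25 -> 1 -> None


Step 1: curr=2, set curr.next=prev(None) | reversed so far: 2
Step 2: curr=34, set curr.next=prev(2) | reversed so far: 34 -> 2
Step 3: curr=16, set curr.next=prev(34) | reversed so far: 16 -> 34 -> 2
Step 4: curr=25, set curr.next=prev(16) | reversed so far: 25 -> 16 -> 34 -> 2
Step 5: curr=1, set curr.next=prev(25) | reversed so far: 1 -> 25 -> 16 -> 34 -> 2

1 -> 25 -> 16 -> 34 -> 2 -> None


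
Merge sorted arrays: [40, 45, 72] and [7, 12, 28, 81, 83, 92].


Take 7 from B
Take 12 from B
Take 28 from B
Take 40 from A
Take 45 from A
Take 72 from A

Merged: [7, 12, 28, 40, 45, 72, 81, 83, 92]


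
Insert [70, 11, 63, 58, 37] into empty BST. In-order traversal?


Insert 70: root
Insert 11: L from 70
Insert 63: L from 70 -> R from 11
Insert 58: L from 70 -> R from 11 -> L from 63
Insert 37: L from 70 -> R from 11 -> L from 63 -> L from 58

In-order: [11, 37, 58, 63, 70]


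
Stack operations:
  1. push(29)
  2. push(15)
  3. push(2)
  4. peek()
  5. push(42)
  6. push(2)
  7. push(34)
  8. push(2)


push(29) -> [29]
push(15) -> [29, 15]
push(2) -> [29, 15, 2]
peek()->2
push(42) -> [29, 15, 2, 42]
push(2) -> [29, 15, 2, 42, 2]
push(34) -> [29, 15, 2, 42, 2, 34]
push(2) -> [29, 15, 2, 42, 2, 34, 2]

Final stack: [29, 15, 2, 42, 2, 34, 2]


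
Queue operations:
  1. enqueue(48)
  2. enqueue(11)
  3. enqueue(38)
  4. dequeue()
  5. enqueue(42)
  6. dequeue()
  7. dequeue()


enqueue(48) -> [48]
enqueue(11) -> [48, 11]
enqueue(38) -> [48, 11, 38]
dequeue()->48, [11, 38]
enqueue(42) -> [11, 38, 42]
dequeue()->11, [38, 42]
dequeue()->38, [42]

Final queue: [42]


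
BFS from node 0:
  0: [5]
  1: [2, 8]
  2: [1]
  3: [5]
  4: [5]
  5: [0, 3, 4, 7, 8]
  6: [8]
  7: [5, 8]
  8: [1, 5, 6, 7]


Visit 0, enqueue [5]
Visit 5, enqueue [3, 4, 7, 8]
Visit 3, enqueue []
Visit 4, enqueue []
Visit 7, enqueue []
Visit 8, enqueue [1, 6]
Visit 1, enqueue [2]
Visit 6, enqueue []
Visit 2, enqueue []

BFS order: [0, 5, 3, 4, 7, 8, 1, 6, 2]


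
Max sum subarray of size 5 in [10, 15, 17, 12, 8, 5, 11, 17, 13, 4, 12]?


[0:5]: 62
[1:6]: 57
[2:7]: 53
[3:8]: 53
[4:9]: 54
[5:10]: 50
[6:11]: 57

Max: 62 at [0:5]


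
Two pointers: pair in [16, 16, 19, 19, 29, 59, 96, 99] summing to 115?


lo=0(16)+hi=7(99)=115

Yes: 16+99=115


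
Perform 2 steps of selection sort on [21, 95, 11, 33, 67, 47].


Initial: [21, 95, 11, 33, 67, 47]
Step 1: min=11 at 2
  Swap: [11, 95, 21, 33, 67, 47]
Step 2: min=21 at 2
  Swap: [11, 21, 95, 33, 67, 47]

After 2 steps: [11, 21, 95, 33, 67, 47]


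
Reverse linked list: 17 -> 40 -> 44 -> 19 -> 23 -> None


Step 1: curr=17, set curr.next=prev(None) | reversed so far: 17
Step 2: curr=40, set curr.next=prev(17) | reversed so far: 40 -> 17
Step 3: curr=44, set curr.next=prev(40) | reversed so far: 44 -> 40 -> 17
Step 4: curr=19, set curr.next=prev(44) | reversed so far: 19 -> 44 -> 40 -> 17
Step 5: curr=23, set curr.next=prev(19) | reversed so far: 23 -> 19 -> 44 -> 40 -> 17

23 -> 19 -> 44 -> 40 -> 17 -> None


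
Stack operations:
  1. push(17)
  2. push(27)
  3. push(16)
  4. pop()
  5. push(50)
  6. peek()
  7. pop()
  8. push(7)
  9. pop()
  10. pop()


push(17) -> [17]
push(27) -> [17, 27]
push(16) -> [17, 27, 16]
pop()->16, [17, 27]
push(50) -> [17, 27, 50]
peek()->50
pop()->50, [17, 27]
push(7) -> [17, 27, 7]
pop()->7, [17, 27]
pop()->27, [17]

Final stack: [17]


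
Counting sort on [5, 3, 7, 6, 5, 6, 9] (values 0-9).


Input: [5, 3, 7, 6, 5, 6, 9]
Counts: [0, 0, 0, 1, 0, 2, 2, 1, 0, 1]

Sorted: [3, 5, 5, 6, 6, 7, 9]


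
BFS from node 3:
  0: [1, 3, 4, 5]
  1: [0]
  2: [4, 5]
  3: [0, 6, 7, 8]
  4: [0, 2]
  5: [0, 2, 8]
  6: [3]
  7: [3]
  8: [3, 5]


Visit 3, enqueue [0, 6, 7, 8]
Visit 0, enqueue [1, 4, 5]
Visit 6, enqueue []
Visit 7, enqueue []
Visit 8, enqueue []
Visit 1, enqueue []
Visit 4, enqueue [2]
Visit 5, enqueue []
Visit 2, enqueue []

BFS order: [3, 0, 6, 7, 8, 1, 4, 5, 2]


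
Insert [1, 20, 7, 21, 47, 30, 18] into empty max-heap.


Insert 1: [1]
Insert 20: [20, 1]
Insert 7: [20, 1, 7]
Insert 21: [21, 20, 7, 1]
Insert 47: [47, 21, 7, 1, 20]
Insert 30: [47, 21, 30, 1, 20, 7]
Insert 18: [47, 21, 30, 1, 20, 7, 18]

Final heap: [47, 21, 30, 1, 20, 7, 18]


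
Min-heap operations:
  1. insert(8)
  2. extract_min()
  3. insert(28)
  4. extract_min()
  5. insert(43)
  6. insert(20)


insert(8) -> [8]
extract_min()->8, []
insert(28) -> [28]
extract_min()->28, []
insert(43) -> [43]
insert(20) -> [20, 43]

Final heap: [20, 43]


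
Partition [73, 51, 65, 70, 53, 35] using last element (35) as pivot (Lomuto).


Pivot: 35
Place pivot at 0: [35, 51, 65, 70, 53, 73]

Partitioned: [35, 51, 65, 70, 53, 73]


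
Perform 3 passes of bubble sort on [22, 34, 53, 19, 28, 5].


Initial: [22, 34, 53, 19, 28, 5]
Pass 1: [22, 34, 19, 28, 5, 53] (3 swaps)
Pass 2: [22, 19, 28, 5, 34, 53] (3 swaps)
Pass 3: [19, 22, 5, 28, 34, 53] (2 swaps)

After 3 passes: [19, 22, 5, 28, 34, 53]
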